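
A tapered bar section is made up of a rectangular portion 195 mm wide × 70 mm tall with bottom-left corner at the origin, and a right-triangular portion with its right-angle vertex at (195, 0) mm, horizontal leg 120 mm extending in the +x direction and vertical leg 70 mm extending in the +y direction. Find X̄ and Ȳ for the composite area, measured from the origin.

X̄ = 129.85 mm, Ȳ = 32.25 mm

rectangular portion: A = 195 × 70 = 13650.00, centroid at (97.50, 35.00).
triangular portion: A = ½·120·70 = 4200.00, centroid at (235.00, 23.33).
ΣA = 17850.00 mm², ΣAX̄ = 2317875.00 mm³, ΣAȲ = 575750.00 mm³.
X̄ = 2317875.00/17850.00 = 129.85 mm; Ȳ = 575750.00/17850.00 = 32.25 mm.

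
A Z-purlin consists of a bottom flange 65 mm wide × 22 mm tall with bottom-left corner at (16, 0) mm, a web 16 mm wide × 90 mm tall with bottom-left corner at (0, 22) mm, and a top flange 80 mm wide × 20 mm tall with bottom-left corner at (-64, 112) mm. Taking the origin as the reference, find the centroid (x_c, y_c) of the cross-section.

x_c = 9.50 mm, y_c = 68.77 mm

bottom flange: A = 65 × 22 = 1430.00, centroid at (48.50, 11.00).
web: A = 16 × 90 = 1440.00, centroid at (8.00, 67.00).
top flange: A = 80 × 20 = 1600.00, centroid at (-24.00, 122.00).
ΣA = 4470.00 mm², ΣAx_c = 42475.00 mm³, ΣAy_c = 307410.00 mm³.
x_c = 42475.00/4470.00 = 9.50 mm; y_c = 307410.00/4470.00 = 68.77 mm.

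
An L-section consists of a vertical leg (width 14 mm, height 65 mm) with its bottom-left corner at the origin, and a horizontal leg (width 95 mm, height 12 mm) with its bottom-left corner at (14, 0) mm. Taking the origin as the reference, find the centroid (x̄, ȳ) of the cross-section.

vertical leg: A = 14 × 65 = 910.00, centroid at (7.00, 32.50).
horizontal leg: A = 95 × 12 = 1140.00, centroid at (61.50, 6.00).
ΣA = 2050.00 mm²
ΣAx̄ = (910.00)(7.00) + (1140.00)(61.50) = 76480.00 mm³
ΣAȳ = (910.00)(32.50) + (1140.00)(6.00) = 36415.00 mm³
x̄ = 76480.00 / 2050.00 = 37.31 mm
ȳ = 36415.00 / 2050.00 = 17.76 mm

x̄ = 37.31 mm, ȳ = 17.76 mm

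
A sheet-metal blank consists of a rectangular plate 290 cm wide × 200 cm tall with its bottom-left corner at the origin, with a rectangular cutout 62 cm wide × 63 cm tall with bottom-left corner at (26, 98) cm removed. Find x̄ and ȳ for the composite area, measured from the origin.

x̄ = 151.35 cm, ȳ = 97.87 cm

Part | A | x̄ᵢ | ȳᵢ | A·x̄ᵢ | A·ȳᵢ
plate | 58000.00 | 145.00 | 100.00 | 8410000.00 | 5800000.00
hole | -3906.00 | 57.00 | 129.50 | -222642.00 | -505827.00
Σ | 54094.00 |  |  | 8187358.00 | 5294173.00
x̄ = 8187358.00 / 54094.00 = 151.35 cm
ȳ = 5294173.00 / 54094.00 = 97.87 cm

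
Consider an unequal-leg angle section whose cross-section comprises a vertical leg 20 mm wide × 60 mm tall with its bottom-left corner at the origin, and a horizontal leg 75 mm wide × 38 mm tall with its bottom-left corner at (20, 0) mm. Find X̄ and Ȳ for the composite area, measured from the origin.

X̄ = 43.43 mm, Ȳ = 22.26 mm

vertical leg: A = 20 × 60 = 1200.00, centroid at (10.00, 30.00).
horizontal leg: A = 75 × 38 = 2850.00, centroid at (57.50, 19.00).
ΣA = 4050.00 mm², ΣAX̄ = 175875.00 mm³, ΣAȲ = 90150.00 mm³.
X̄ = 175875.00/4050.00 = 43.43 mm; Ȳ = 90150.00/4050.00 = 22.26 mm.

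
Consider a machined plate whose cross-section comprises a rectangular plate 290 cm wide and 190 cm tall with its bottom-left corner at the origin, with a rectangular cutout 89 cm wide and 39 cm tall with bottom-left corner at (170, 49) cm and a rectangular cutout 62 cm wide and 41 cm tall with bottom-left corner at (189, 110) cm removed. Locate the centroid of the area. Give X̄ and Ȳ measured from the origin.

X̄ = 136.20 cm, Ȳ = 95.04 cm

Part | A | x̄ᵢ | ȳᵢ | A·x̄ᵢ | A·ȳᵢ
plate | 55100.00 | 145.00 | 95.00 | 7989500.00 | 5234500.00
hole 1 | -3471.00 | 214.50 | 68.50 | -744529.50 | -237763.50
hole 2 | -2542.00 | 220.00 | 130.50 | -559240.00 | -331731.00
Σ | 49087.00 |  |  | 6685730.50 | 4665005.50
X̄ = 6685730.50 / 49087.00 = 136.20 cm
Ȳ = 4665005.50 / 49087.00 = 95.04 cm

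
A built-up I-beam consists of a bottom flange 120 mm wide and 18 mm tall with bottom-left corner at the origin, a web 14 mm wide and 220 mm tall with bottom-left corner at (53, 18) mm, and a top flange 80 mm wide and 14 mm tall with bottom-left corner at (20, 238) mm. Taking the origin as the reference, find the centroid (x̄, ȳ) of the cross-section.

x̄ = 60.00 mm, ȳ = 108.19 mm

Part | A | x̄ᵢ | ȳᵢ | A·x̄ᵢ | A·ȳᵢ
bottom flange | 2160.00 | 60.00 | 9.00 | 129600.00 | 19440.00
web | 3080.00 | 60.00 | 128.00 | 184800.00 | 394240.00
top flange | 1120.00 | 60.00 | 245.00 | 67200.00 | 274400.00
Σ | 6360.00 |  |  | 381600.00 | 688080.00
x̄ = 381600.00 / 6360.00 = 60.00 mm
ȳ = 688080.00 / 6360.00 = 108.19 mm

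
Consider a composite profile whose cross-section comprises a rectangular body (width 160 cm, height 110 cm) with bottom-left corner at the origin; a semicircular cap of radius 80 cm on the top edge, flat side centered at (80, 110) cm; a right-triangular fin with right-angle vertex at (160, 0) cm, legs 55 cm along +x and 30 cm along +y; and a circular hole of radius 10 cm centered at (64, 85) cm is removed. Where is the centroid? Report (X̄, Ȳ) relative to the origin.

X̄ = 83.06 cm, Ȳ = 85.10 cm

rectangular body: A = 160 × 110 = 17600.00, centroid at (80.00, 55.00).
semicircular top: A = ½π·80² = 10053.10, centroid at (80.00, 143.95).
triangular fin: A = ½·55·30 = 825.00, centroid at (178.33, 10.00).
hole: A = −π·10² = -314.16, centroid at (64.00, 85.00).
ΣA = 28163.94 cm², ΣAX̄ = 2339266.53 cm³, ΣAȲ = 2396720.41 cm³.
X̄ = 2339266.53/28163.94 = 83.06 cm; Ȳ = 2396720.41/28163.94 = 85.10 cm.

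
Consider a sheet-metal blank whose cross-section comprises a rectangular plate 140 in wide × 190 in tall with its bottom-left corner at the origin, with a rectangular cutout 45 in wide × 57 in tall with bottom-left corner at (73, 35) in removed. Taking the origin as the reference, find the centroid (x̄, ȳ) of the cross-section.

x̄ = 67.28 in, ȳ = 98.36 in

plate: A = 140 × 190 = 26600.00, centroid at (70.00, 95.00).
hole: A = −(45 × 57) = -2565.00, centroid at (95.50, 63.50).
ΣA = 24035.00 in², ΣAx̄ = 1617042.50 in³, ΣAȳ = 2364122.50 in³.
x̄ = 1617042.50/24035.00 = 67.28 in; ȳ = 2364122.50/24035.00 = 98.36 in.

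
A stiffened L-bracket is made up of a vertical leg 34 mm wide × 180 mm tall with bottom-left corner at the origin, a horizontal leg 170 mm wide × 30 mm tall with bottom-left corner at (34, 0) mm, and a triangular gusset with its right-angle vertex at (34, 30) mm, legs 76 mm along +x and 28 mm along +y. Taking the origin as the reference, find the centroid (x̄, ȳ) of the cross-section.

Part | A | x̄ᵢ | ȳᵢ | A·x̄ᵢ | A·ȳᵢ
vertical leg | 6120.00 | 17.00 | 90.00 | 104040.00 | 550800.00
horizontal leg | 5100.00 | 119.00 | 15.00 | 606900.00 | 76500.00
gusset | 1064.00 | 59.33 | 39.33 | 63130.67 | 41850.67
Σ | 12284.00 |  |  | 774070.67 | 669150.67
x̄ = 774070.67 / 12284.00 = 63.01 mm
ȳ = 669150.67 / 12284.00 = 54.47 mm

x̄ = 63.01 mm, ȳ = 54.47 mm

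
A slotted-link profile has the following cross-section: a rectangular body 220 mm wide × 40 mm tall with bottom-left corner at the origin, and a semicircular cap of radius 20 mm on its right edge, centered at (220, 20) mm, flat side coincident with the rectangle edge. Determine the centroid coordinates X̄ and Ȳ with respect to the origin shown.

X̄ = 117.90 mm, Ȳ = 20.00 mm

rectangular body: A = 220 × 40 = 8800.00, centroid at (110.00, 20.00).
semicircular end: A = ½π·20² = 628.32, centroid at (228.49, 20.00).
ΣA = 9428.32 mm²
ΣAX̄ = (8800.00)(110.00) + (628.32)(228.49) = 1111563.41 mm³
ΣAȲ = (8800.00)(20.00) + (628.32)(20.00) = 188566.37 mm³
X̄ = 1111563.41 / 9428.32 = 117.90 mm
Ȳ = 188566.37 / 9428.32 = 20.00 mm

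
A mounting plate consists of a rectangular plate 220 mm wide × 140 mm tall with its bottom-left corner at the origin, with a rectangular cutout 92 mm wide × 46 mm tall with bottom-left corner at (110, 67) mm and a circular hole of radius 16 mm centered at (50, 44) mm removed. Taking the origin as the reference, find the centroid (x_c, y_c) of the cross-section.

x_c = 104.32 mm, y_c = 67.53 mm

plate: A = 220 × 140 = 30800.00, centroid at (110.00, 70.00).
hole 1: A = −(92 × 46) = -4232.00, centroid at (156.00, 90.00).
hole 2: A = −π·16² = -804.25, centroid at (50.00, 44.00).
ΣA = 25763.75 mm²
ΣAx_c = (30800.00)(110.00) + (-4232.00)(156.00) + (-804.25)(50.00) = 2687595.61 mm³
ΣAy_c = (30800.00)(70.00) + (-4232.00)(90.00) + (-804.25)(44.00) = 1739733.10 mm³
x_c = 2687595.61 / 25763.75 = 104.32 mm
y_c = 1739733.10 / 25763.75 = 67.53 mm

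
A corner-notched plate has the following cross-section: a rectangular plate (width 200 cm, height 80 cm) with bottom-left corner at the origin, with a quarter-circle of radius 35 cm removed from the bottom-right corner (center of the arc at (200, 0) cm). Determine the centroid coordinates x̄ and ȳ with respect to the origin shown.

plate: A = 200 × 80 = 16000.00, centroid at (100.00, 40.00).
removed quarter-circle: A = −¼π·35² = -962.11, centroid at (185.15, 14.85).
ΣA = 15037.89 cm²
ΣAx̄ = (16000.00)(100.00) + (-962.11)(185.15) = 1421869.12 cm³
ΣAȳ = (16000.00)(40.00) + (-962.11)(14.85) = 625708.33 cm³
x̄ = 1421869.12 / 15037.89 = 94.55 cm
ȳ = 625708.33 / 15037.89 = 41.61 cm

x̄ = 94.55 cm, ȳ = 41.61 cm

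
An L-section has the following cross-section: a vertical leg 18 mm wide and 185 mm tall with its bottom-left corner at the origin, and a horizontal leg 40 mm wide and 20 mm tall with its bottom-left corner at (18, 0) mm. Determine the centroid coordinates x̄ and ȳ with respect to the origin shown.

x̄ = 14.62 mm, ȳ = 76.52 mm

vertical leg: A = 18 × 185 = 3330.00, centroid at (9.00, 92.50).
horizontal leg: A = 40 × 20 = 800.00, centroid at (38.00, 10.00).
ΣA = 4130.00 mm²
ΣAx̄ = (3330.00)(9.00) + (800.00)(38.00) = 60370.00 mm³
ΣAȳ = (3330.00)(92.50) + (800.00)(10.00) = 316025.00 mm³
x̄ = 60370.00 / 4130.00 = 14.62 mm
ȳ = 316025.00 / 4130.00 = 76.52 mm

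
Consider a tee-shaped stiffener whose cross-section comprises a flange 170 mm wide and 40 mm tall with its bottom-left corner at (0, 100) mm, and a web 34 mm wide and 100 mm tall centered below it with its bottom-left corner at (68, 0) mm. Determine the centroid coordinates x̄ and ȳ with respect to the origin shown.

x̄ = 85.00 mm, ȳ = 96.67 mm

web: A = 34 × 100 = 3400.00, centroid at (85.00, 50.00).
flange: A = 170 × 40 = 6800.00, centroid at (85.00, 120.00).
ΣA = 10200.00 mm²
ΣAx̄ = (3400.00)(85.00) + (6800.00)(85.00) = 867000.00 mm³
ΣAȳ = (3400.00)(50.00) + (6800.00)(120.00) = 986000.00 mm³
x̄ = 867000.00 / 10200.00 = 85.00 mm
ȳ = 986000.00 / 10200.00 = 96.67 mm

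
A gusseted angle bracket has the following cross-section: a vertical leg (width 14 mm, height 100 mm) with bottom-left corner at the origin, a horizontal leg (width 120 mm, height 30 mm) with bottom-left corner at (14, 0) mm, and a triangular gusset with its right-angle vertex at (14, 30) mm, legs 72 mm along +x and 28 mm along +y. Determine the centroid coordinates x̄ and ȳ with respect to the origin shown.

x̄ = 52.35 mm, ȳ = 27.24 mm

vertical leg: A = 14 × 100 = 1400.00, centroid at (7.00, 50.00).
horizontal leg: A = 120 × 30 = 3600.00, centroid at (74.00, 15.00).
gusset: A = ½·72·28 = 1008.00, centroid at (38.00, 39.33).
ΣA = 6008.00 mm²
ΣAx̄ = (1400.00)(7.00) + (3600.00)(74.00) + (1008.00)(38.00) = 314504.00 mm³
ΣAȳ = (1400.00)(50.00) + (3600.00)(15.00) + (1008.00)(39.33) = 163648.00 mm³
x̄ = 314504.00 / 6008.00 = 52.35 mm
ȳ = 163648.00 / 6008.00 = 27.24 mm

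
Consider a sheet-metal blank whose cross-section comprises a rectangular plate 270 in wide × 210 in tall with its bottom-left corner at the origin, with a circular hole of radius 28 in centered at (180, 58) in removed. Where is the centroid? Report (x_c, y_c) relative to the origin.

x_c = 132.96 in, y_c = 107.13 in

Part | A | x̄ᵢ | ȳᵢ | A·x̄ᵢ | A·ȳᵢ
plate | 56700.00 | 135.00 | 105.00 | 7654500.00 | 5953500.00
hole | -2463.01 | 180.00 | 58.00 | -443341.56 | -142854.50
Σ | 54236.99 |  |  | 7211158.44 | 5810645.50
x_c = 7211158.44 / 54236.99 = 132.96 in
y_c = 5810645.50 / 54236.99 = 107.13 in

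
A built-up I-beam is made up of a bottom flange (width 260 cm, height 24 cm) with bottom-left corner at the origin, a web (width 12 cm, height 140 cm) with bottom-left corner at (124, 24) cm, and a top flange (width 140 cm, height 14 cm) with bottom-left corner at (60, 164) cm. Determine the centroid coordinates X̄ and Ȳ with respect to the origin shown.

bottom flange: A = 260 × 24 = 6240.00, centroid at (130.00, 12.00).
web: A = 12 × 140 = 1680.00, centroid at (130.00, 94.00).
top flange: A = 140 × 14 = 1960.00, centroid at (130.00, 171.00).
ΣA = 9880.00 cm², ΣAX̄ = 1284400.00 cm³, ΣAȲ = 567960.00 cm³.
X̄ = 1284400.00/9880.00 = 130.00 cm; Ȳ = 567960.00/9880.00 = 57.49 cm.

X̄ = 130.00 cm, Ȳ = 57.49 cm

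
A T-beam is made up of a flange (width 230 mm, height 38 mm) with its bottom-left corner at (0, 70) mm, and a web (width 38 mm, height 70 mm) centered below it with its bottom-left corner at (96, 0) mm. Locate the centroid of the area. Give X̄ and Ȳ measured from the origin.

web: A = 38 × 70 = 2660.00, centroid at (115.00, 35.00).
flange: A = 230 × 38 = 8740.00, centroid at (115.00, 89.00).
ΣA = 11400.00 mm², ΣAX̄ = 1311000.00 mm³, ΣAȲ = 870960.00 mm³.
X̄ = 1311000.00/11400.00 = 115.00 mm; Ȳ = 870960.00/11400.00 = 76.40 mm.

X̄ = 115.00 mm, Ȳ = 76.40 mm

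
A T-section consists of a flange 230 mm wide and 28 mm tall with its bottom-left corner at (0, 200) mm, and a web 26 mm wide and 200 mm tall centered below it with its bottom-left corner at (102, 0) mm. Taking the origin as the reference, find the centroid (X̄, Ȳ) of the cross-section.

Part | A | x̄ᵢ | ȳᵢ | A·x̄ᵢ | A·ȳᵢ
web | 5200.00 | 115.00 | 100.00 | 598000.00 | 520000.00
flange | 6440.00 | 115.00 | 214.00 | 740600.00 | 1378160.00
Σ | 11640.00 |  |  | 1338600.00 | 1898160.00
X̄ = 1338600.00 / 11640.00 = 115.00 mm
Ȳ = 1898160.00 / 11640.00 = 163.07 mm

X̄ = 115.00 mm, Ȳ = 163.07 mm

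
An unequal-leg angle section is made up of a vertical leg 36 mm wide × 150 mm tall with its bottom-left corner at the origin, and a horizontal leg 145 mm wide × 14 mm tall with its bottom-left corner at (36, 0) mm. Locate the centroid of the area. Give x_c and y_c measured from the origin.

vertical leg: A = 36 × 150 = 5400.00, centroid at (18.00, 75.00).
horizontal leg: A = 145 × 14 = 2030.00, centroid at (108.50, 7.00).
ΣA = 7430.00 mm², ΣAx_c = 317455.00 mm³, ΣAy_c = 419210.00 mm³.
x_c = 317455.00/7430.00 = 42.73 mm; y_c = 419210.00/7430.00 = 56.42 mm.

x_c = 42.73 mm, y_c = 56.42 mm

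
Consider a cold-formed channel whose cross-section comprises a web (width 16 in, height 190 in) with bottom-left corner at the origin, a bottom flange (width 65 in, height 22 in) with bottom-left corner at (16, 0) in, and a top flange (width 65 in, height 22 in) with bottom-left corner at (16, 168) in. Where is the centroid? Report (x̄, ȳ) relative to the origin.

x̄ = 27.63 in, ȳ = 95.00 in

web: A = 16 × 190 = 3040.00, centroid at (8.00, 95.00).
bottom flange: A = 65 × 22 = 1430.00, centroid at (48.50, 11.00).
top flange: A = 65 × 22 = 1430.00, centroid at (48.50, 179.00).
ΣA = 5900.00 in², ΣAx̄ = 163030.00 in³, ΣAȳ = 560500.00 in³.
x̄ = 163030.00/5900.00 = 27.63 in; ȳ = 560500.00/5900.00 = 95.00 in.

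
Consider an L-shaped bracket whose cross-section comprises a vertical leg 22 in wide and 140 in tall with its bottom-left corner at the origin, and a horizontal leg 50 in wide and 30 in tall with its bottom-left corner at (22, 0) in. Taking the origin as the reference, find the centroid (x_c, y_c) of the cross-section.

x_c = 22.79 in, y_c = 51.99 in

Part | A | x̄ᵢ | ȳᵢ | A·x̄ᵢ | A·ȳᵢ
vertical leg | 3080.00 | 11.00 | 70.00 | 33880.00 | 215600.00
horizontal leg | 1500.00 | 47.00 | 15.00 | 70500.00 | 22500.00
Σ | 4580.00 |  |  | 104380.00 | 238100.00
x_c = 104380.00 / 4580.00 = 22.79 in
y_c = 238100.00 / 4580.00 = 51.99 in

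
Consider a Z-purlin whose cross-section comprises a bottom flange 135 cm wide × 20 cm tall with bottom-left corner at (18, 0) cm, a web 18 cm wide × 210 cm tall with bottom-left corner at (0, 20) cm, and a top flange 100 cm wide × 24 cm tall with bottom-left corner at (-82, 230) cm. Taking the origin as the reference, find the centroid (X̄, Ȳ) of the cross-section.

bottom flange: A = 135 × 20 = 2700.00, centroid at (85.50, 10.00).
web: A = 18 × 210 = 3780.00, centroid at (9.00, 125.00).
top flange: A = 100 × 24 = 2400.00, centroid at (-32.00, 242.00).
ΣA = 8880.00 cm²
ΣAX̄ = (2700.00)(85.50) + (3780.00)(9.00) + (2400.00)(-32.00) = 188070.00 cm³
ΣAȲ = (2700.00)(10.00) + (3780.00)(125.00) + (2400.00)(242.00) = 1080300.00 cm³
X̄ = 188070.00 / 8880.00 = 21.18 cm
Ȳ = 1080300.00 / 8880.00 = 121.66 cm

X̄ = 21.18 cm, Ȳ = 121.66 cm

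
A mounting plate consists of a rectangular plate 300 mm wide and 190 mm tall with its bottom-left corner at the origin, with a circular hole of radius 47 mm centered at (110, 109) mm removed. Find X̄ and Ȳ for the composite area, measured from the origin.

X̄ = 155.55 mm, Ȳ = 93.06 mm

plate: A = 300 × 190 = 57000.00, centroid at (150.00, 95.00).
hole: A = −π·47² = -6939.78, centroid at (110.00, 109.00).
ΣA = 50060.22 mm²
ΣAX̄ = (57000.00)(150.00) + (-6939.78)(110.00) = 7786624.40 mm³
ΣAȲ = (57000.00)(95.00) + (-6939.78)(109.00) = 4658564.18 mm³
X̄ = 7786624.40 / 50060.22 = 155.55 mm
Ȳ = 4658564.18 / 50060.22 = 93.06 mm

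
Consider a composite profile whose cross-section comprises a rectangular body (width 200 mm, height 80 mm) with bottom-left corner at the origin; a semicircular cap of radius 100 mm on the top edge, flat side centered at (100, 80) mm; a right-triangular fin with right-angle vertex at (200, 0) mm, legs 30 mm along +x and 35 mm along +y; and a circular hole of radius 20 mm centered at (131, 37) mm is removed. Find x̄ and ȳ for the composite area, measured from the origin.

rectangular body: A = 200 × 80 = 16000.00, centroid at (100.00, 40.00).
semicircular top: A = ½π·100² = 15707.96, centroid at (100.00, 122.44).
triangular fin: A = ½·30·35 = 525.00, centroid at (210.00, 11.67).
hole: A = −π·20² = -1256.64, centroid at (131.00, 37.00).
ΣA = 30976.33 mm²
ΣAx̄ = (16000.00)(100.00) + (15707.96)(100.00) + (525.00)(210.00) + (-1256.64)(131.00) = 3116426.87 mm³
ΣAȳ = (16000.00)(40.00) + (15707.96)(122.44) + (525.00)(11.67) + (-1256.64)(37.00) = 2522933.16 mm³
x̄ = 3116426.87 / 30976.33 = 100.61 mm
ȳ = 2522933.16 / 30976.33 = 81.45 mm

x̄ = 100.61 mm, ȳ = 81.45 mm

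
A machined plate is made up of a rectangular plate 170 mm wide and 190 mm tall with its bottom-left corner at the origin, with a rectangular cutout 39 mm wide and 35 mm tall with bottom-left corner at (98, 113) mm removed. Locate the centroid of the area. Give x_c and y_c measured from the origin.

x_c = 83.57 mm, y_c = 93.43 mm

Part | A | x̄ᵢ | ȳᵢ | A·x̄ᵢ | A·ȳᵢ
plate | 32300.00 | 85.00 | 95.00 | 2745500.00 | 3068500.00
hole | -1365.00 | 117.50 | 130.50 | -160387.50 | -178132.50
Σ | 30935.00 |  |  | 2585112.50 | 2890367.50
x_c = 2585112.50 / 30935.00 = 83.57 mm
y_c = 2890367.50 / 30935.00 = 93.43 mm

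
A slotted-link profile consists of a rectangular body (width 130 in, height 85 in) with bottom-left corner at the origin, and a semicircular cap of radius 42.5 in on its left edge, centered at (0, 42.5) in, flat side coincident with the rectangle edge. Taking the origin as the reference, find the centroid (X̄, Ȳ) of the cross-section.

rectangular body: A = 130 × 85 = 11050.00, centroid at (65.00, 42.50).
semicircular end: A = ½π·42.5² = 2837.25, centroid at (-18.04, 42.50).
ΣA = 13887.25 in²
ΣAX̄ = (11050.00)(65.00) + (2837.25)(-18.04) = 667072.92 in³
ΣAȲ = (11050.00)(42.50) + (2837.25)(42.50) = 590208.16 in³
X̄ = 667072.92 / 13887.25 = 48.03 in
Ȳ = 590208.16 / 13887.25 = 42.50 in

X̄ = 48.03 in, Ȳ = 42.50 in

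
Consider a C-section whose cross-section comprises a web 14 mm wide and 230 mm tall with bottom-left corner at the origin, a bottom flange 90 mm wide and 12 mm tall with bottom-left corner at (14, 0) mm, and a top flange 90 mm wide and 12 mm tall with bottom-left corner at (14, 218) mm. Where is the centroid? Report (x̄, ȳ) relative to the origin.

x̄ = 27.88 mm, ȳ = 115.00 mm

Part | A | x̄ᵢ | ȳᵢ | A·x̄ᵢ | A·ȳᵢ
web | 3220.00 | 7.00 | 115.00 | 22540.00 | 370300.00
bottom flange | 1080.00 | 59.00 | 6.00 | 63720.00 | 6480.00
top flange | 1080.00 | 59.00 | 224.00 | 63720.00 | 241920.00
Σ | 5380.00 |  |  | 149980.00 | 618700.00
x̄ = 149980.00 / 5380.00 = 27.88 mm
ȳ = 618700.00 / 5380.00 = 115.00 mm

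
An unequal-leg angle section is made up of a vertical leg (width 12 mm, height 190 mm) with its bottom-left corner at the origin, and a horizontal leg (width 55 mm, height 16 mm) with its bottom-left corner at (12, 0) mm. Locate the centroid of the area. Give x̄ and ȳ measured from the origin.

Part | A | x̄ᵢ | ȳᵢ | A·x̄ᵢ | A·ȳᵢ
vertical leg | 2280.00 | 6.00 | 95.00 | 13680.00 | 216600.00
horizontal leg | 880.00 | 39.50 | 8.00 | 34760.00 | 7040.00
Σ | 3160.00 |  |  | 48440.00 | 223640.00
x̄ = 48440.00 / 3160.00 = 15.33 mm
ȳ = 223640.00 / 3160.00 = 70.77 mm

x̄ = 15.33 mm, ȳ = 70.77 mm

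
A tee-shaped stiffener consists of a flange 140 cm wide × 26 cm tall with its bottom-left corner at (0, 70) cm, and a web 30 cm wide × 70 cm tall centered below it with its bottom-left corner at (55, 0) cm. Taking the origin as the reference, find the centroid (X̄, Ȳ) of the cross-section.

X̄ = 70.00 cm, Ȳ = 65.44 cm

Part | A | x̄ᵢ | ȳᵢ | A·x̄ᵢ | A·ȳᵢ
web | 2100.00 | 70.00 | 35.00 | 147000.00 | 73500.00
flange | 3640.00 | 70.00 | 83.00 | 254800.00 | 302120.00
Σ | 5740.00 |  |  | 401800.00 | 375620.00
X̄ = 401800.00 / 5740.00 = 70.00 cm
Ȳ = 375620.00 / 5740.00 = 65.44 cm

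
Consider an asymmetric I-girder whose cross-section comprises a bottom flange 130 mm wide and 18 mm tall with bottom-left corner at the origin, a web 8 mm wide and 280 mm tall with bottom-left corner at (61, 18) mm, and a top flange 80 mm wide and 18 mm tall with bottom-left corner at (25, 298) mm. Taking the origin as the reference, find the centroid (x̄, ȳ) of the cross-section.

bottom flange: A = 130 × 18 = 2340.00, centroid at (65.00, 9.00).
web: A = 8 × 280 = 2240.00, centroid at (65.00, 158.00).
top flange: A = 80 × 18 = 1440.00, centroid at (65.00, 307.00).
ΣA = 6020.00 mm², ΣAx̄ = 391300.00 mm³, ΣAȳ = 817060.00 mm³.
x̄ = 391300.00/6020.00 = 65.00 mm; ȳ = 817060.00/6020.00 = 135.72 mm.

x̄ = 65.00 mm, ȳ = 135.72 mm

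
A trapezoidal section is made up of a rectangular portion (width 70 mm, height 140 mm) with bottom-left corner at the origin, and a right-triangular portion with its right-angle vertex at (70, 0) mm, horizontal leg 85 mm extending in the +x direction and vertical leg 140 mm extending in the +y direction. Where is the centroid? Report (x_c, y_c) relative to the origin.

x_c = 58.93 mm, y_c = 61.19 mm

Part | A | x̄ᵢ | ȳᵢ | A·x̄ᵢ | A·ȳᵢ
rectangular portion | 9800.00 | 35.00 | 70.00 | 343000.00 | 686000.00
triangular portion | 5950.00 | 98.33 | 46.67 | 585083.33 | 277666.67
Σ | 15750.00 |  |  | 928083.33 | 963666.67
x_c = 928083.33 / 15750.00 = 58.93 mm
y_c = 963666.67 / 15750.00 = 61.19 mm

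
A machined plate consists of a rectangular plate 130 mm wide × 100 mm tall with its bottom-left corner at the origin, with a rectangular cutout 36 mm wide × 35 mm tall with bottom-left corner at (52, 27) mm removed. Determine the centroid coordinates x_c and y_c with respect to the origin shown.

x_c = 64.46 mm, y_c = 50.59 mm

plate: A = 130 × 100 = 13000.00, centroid at (65.00, 50.00).
hole: A = −(36 × 35) = -1260.00, centroid at (70.00, 44.50).
ΣA = 11740.00 mm², ΣAx_c = 756800.00 mm³, ΣAy_c = 593930.00 mm³.
x_c = 756800.00/11740.00 = 64.46 mm; y_c = 593930.00/11740.00 = 50.59 mm.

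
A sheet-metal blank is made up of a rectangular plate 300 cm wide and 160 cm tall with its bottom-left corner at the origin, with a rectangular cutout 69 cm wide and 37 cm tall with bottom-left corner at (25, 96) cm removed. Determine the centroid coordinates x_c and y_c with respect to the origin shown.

x_c = 155.08 cm, y_c = 78.06 cm

Part | A | x̄ᵢ | ȳᵢ | A·x̄ᵢ | A·ȳᵢ
plate | 48000.00 | 150.00 | 80.00 | 7200000.00 | 3840000.00
hole | -2553.00 | 59.50 | 114.50 | -151903.50 | -292318.50
Σ | 45447.00 |  |  | 7048096.50 | 3547681.50
x_c = 7048096.50 / 45447.00 = 155.08 cm
y_c = 3547681.50 / 45447.00 = 78.06 cm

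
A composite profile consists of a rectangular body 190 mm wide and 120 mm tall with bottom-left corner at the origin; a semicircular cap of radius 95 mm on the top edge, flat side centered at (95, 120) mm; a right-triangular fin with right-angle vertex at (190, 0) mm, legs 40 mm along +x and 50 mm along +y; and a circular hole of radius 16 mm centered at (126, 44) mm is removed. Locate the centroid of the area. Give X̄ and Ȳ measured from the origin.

rectangular body: A = 190 × 120 = 22800.00, centroid at (95.00, 60.00).
semicircular top: A = ½π·95² = 14176.44, centroid at (95.00, 160.32).
triangular fin: A = ½·40·50 = 1000.00, centroid at (203.33, 16.67).
hole: A = −π·16² = -804.25, centroid at (126.00, 44.00).
ΣA = 37172.19 mm²
ΣAX̄ = (22800.00)(95.00) + (14176.44)(95.00) + (1000.00)(203.33) + (-804.25)(126.00) = 3614759.62 mm³
ΣAȲ = (22800.00)(60.00) + (14176.44)(160.32) + (1000.00)(16.67) + (-804.25)(44.00) = 3622035.52 mm³
X̄ = 3614759.62 / 37172.19 = 97.24 mm
Ȳ = 3622035.52 / 37172.19 = 97.44 mm

X̄ = 97.24 mm, Ȳ = 97.44 mm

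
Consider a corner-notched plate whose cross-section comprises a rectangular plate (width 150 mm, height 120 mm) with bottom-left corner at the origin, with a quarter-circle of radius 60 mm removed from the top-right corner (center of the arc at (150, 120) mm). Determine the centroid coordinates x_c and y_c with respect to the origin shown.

Part | A | x̄ᵢ | ȳᵢ | A·x̄ᵢ | A·ȳᵢ
plate | 18000.00 | 75.00 | 60.00 | 1350000.00 | 1080000.00
removed quarter-circle | -2827.43 | 124.54 | 94.54 | -352115.01 | -267292.01
Σ | 15172.57 |  |  | 997884.99 | 812707.99
x_c = 997884.99 / 15172.57 = 65.77 mm
y_c = 812707.99 / 15172.57 = 53.56 mm

x_c = 65.77 mm, y_c = 53.56 mm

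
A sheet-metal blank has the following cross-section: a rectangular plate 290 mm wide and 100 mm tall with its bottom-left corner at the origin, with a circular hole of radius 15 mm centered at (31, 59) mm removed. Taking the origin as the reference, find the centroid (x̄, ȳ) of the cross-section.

x̄ = 147.85 mm, ȳ = 49.78 mm

plate: A = 290 × 100 = 29000.00, centroid at (145.00, 50.00).
hole: A = −π·15² = -706.86, centroid at (31.00, 59.00).
ΣA = 28293.14 mm²
ΣAx̄ = (29000.00)(145.00) + (-706.86)(31.00) = 4183087.39 mm³
ΣAȳ = (29000.00)(50.00) + (-706.86)(59.00) = 1408295.36 mm³
x̄ = 4183087.39 / 28293.14 = 147.85 mm
ȳ = 1408295.36 / 28293.14 = 49.78 mm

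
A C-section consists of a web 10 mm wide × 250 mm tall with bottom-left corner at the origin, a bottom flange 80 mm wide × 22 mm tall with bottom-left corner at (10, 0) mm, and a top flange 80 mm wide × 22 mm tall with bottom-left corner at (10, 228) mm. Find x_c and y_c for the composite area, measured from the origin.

Part | A | x̄ᵢ | ȳᵢ | A·x̄ᵢ | A·ȳᵢ
web | 2500.00 | 5.00 | 125.00 | 12500.00 | 312500.00
bottom flange | 1760.00 | 50.00 | 11.00 | 88000.00 | 19360.00
top flange | 1760.00 | 50.00 | 239.00 | 88000.00 | 420640.00
Σ | 6020.00 |  |  | 188500.00 | 752500.00
x_c = 188500.00 / 6020.00 = 31.31 mm
y_c = 752500.00 / 6020.00 = 125.00 mm

x_c = 31.31 mm, y_c = 125.00 mm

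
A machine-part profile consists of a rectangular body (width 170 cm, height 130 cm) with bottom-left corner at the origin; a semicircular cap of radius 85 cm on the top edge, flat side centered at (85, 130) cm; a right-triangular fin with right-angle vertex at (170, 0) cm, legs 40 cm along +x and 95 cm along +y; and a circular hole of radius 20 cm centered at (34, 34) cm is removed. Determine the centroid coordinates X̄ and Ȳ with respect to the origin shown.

X̄ = 92.36 cm, Ȳ = 97.93 cm

Part | A | x̄ᵢ | ȳᵢ | A·x̄ᵢ | A·ȳᵢ
rectangular body | 22100.00 | 85.00 | 65.00 | 1878500.00 | 1436500.00
semicircular top | 11349.00 | 85.00 | 166.08 | 964665.29 | 1884787.12
triangular fin | 1900.00 | 183.33 | 31.67 | 348333.33 | 60166.67
hole | -1256.64 | 34.00 | 34.00 | -42725.66 | -42725.66
Σ | 34092.37 |  |  | 3148772.97 | 3338728.12
X̄ = 3148772.97 / 34092.37 = 92.36 cm
Ȳ = 3338728.12 / 34092.37 = 97.93 cm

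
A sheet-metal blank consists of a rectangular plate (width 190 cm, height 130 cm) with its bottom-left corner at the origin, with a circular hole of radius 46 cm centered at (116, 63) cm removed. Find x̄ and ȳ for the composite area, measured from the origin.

x̄ = 87.27 cm, ȳ = 65.74 cm

plate: A = 190 × 130 = 24700.00, centroid at (95.00, 65.00).
hole: A = −π·46² = -6647.61, centroid at (116.00, 63.00).
ΣA = 18052.39 cm²
ΣAx̄ = (24700.00)(95.00) + (-6647.61)(116.00) = 1575377.23 cm³
ΣAȳ = (24700.00)(65.00) + (-6647.61)(63.00) = 1186700.57 cm³
x̄ = 1575377.23 / 18052.39 = 87.27 cm
ȳ = 1186700.57 / 18052.39 = 65.74 cm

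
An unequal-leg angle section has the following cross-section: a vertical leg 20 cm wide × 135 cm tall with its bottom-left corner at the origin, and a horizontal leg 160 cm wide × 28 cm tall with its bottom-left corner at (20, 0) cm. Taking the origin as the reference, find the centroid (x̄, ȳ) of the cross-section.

x̄ = 66.16 cm, ȳ = 34.12 cm

vertical leg: A = 20 × 135 = 2700.00, centroid at (10.00, 67.50).
horizontal leg: A = 160 × 28 = 4480.00, centroid at (100.00, 14.00).
ΣA = 7180.00 cm²
ΣAx̄ = (2700.00)(10.00) + (4480.00)(100.00) = 475000.00 cm³
ΣAȳ = (2700.00)(67.50) + (4480.00)(14.00) = 244970.00 cm³
x̄ = 475000.00 / 7180.00 = 66.16 cm
ȳ = 244970.00 / 7180.00 = 34.12 cm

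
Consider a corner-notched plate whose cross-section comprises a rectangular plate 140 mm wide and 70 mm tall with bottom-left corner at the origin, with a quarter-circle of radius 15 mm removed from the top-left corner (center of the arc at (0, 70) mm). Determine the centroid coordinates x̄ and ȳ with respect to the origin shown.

x̄ = 71.17 mm, ȳ = 34.47 mm

plate: A = 140 × 70 = 9800.00, centroid at (70.00, 35.00).
removed quarter-circle: A = −¼π·15² = -176.71, centroid at (6.37, 63.63).
ΣA = 9623.29 mm², ΣAx̄ = 684875.00 mm³, ΣAȳ = 331754.98 mm³.
x̄ = 684875.00/9623.29 = 71.17 mm; ȳ = 331754.98/9623.29 = 34.47 mm.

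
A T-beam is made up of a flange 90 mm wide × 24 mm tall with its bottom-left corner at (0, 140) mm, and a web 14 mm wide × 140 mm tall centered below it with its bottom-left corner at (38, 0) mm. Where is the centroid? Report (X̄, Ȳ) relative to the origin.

X̄ = 45.00 mm, Ȳ = 112.99 mm

web: A = 14 × 140 = 1960.00, centroid at (45.00, 70.00).
flange: A = 90 × 24 = 2160.00, centroid at (45.00, 152.00).
ΣA = 4120.00 mm², ΣAX̄ = 185400.00 mm³, ΣAȲ = 465520.00 mm³.
X̄ = 185400.00/4120.00 = 45.00 mm; Ȳ = 465520.00/4120.00 = 112.99 mm.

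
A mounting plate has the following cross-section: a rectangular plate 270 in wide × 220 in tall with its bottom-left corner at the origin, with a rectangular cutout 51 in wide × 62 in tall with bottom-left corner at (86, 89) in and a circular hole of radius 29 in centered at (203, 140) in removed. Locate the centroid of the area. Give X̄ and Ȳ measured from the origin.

plate: A = 270 × 220 = 59400.00, centroid at (135.00, 110.00).
hole 1: A = −(51 × 62) = -3162.00, centroid at (111.50, 120.00).
hole 2: A = −π·29² = -2642.08, centroid at (203.00, 140.00).
ΣA = 53595.92 in², ΣAX̄ = 7130094.88 in³, ΣAȲ = 5784668.88 in³.
X̄ = 7130094.88/53595.92 = 133.03 in; Ȳ = 5784668.88/53595.92 = 107.93 in.

X̄ = 133.03 in, Ȳ = 107.93 in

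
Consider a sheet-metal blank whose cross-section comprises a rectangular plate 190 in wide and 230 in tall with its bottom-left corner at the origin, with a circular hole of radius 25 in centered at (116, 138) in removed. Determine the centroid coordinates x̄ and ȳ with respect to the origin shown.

Part | A | x̄ᵢ | ȳᵢ | A·x̄ᵢ | A·ȳᵢ
plate | 43700.00 | 95.00 | 115.00 | 4151500.00 | 5025500.00
hole | -1963.50 | 116.00 | 138.00 | -227765.47 | -270962.37
Σ | 41736.50 |  |  | 3923734.53 | 4754537.63
x̄ = 3923734.53 / 41736.50 = 94.01 in
ȳ = 4754537.63 / 41736.50 = 113.92 in

x̄ = 94.01 in, ȳ = 113.92 in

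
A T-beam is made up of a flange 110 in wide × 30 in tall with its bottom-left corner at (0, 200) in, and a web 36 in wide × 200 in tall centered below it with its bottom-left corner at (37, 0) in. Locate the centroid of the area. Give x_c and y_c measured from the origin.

web: A = 36 × 200 = 7200.00, centroid at (55.00, 100.00).
flange: A = 110 × 30 = 3300.00, centroid at (55.00, 215.00).
ΣA = 10500.00 in²
ΣAx_c = (7200.00)(55.00) + (3300.00)(55.00) = 577500.00 in³
ΣAy_c = (7200.00)(100.00) + (3300.00)(215.00) = 1429500.00 in³
x_c = 577500.00 / 10500.00 = 55.00 in
y_c = 1429500.00 / 10500.00 = 136.14 in

x_c = 55.00 in, y_c = 136.14 in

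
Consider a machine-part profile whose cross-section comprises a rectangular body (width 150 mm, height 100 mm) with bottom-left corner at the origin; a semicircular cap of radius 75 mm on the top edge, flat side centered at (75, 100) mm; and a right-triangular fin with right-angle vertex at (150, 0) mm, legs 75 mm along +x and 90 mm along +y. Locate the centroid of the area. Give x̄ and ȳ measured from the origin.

Part | A | x̄ᵢ | ȳᵢ | A·x̄ᵢ | A·ȳᵢ
rectangular body | 15000.00 | 75.00 | 50.00 | 1125000.00 | 750000.00
semicircular top | 8835.73 | 75.00 | 131.83 | 662679.70 | 1164822.93
triangular fin | 3375.00 | 175.00 | 30.00 | 590625.00 | 101250.00
Σ | 27210.73 |  |  | 2378304.70 | 2016072.93
x̄ = 2378304.70 / 27210.73 = 87.40 mm
ȳ = 2016072.93 / 27210.73 = 74.09 mm

x̄ = 87.40 mm, ȳ = 74.09 mm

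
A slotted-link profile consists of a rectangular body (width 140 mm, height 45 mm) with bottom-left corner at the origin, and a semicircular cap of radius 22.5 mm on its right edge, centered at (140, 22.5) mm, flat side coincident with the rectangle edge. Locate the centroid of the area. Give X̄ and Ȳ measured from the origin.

X̄ = 78.92 mm, Ȳ = 22.50 mm

rectangular body: A = 140 × 45 = 6300.00, centroid at (70.00, 22.50).
semicircular end: A = ½π·22.5² = 795.22, centroid at (149.55, 22.50).
ΣA = 7095.22 mm², ΣAX̄ = 559923.94 mm³, ΣAȲ = 159642.35 mm³.
X̄ = 559923.94/7095.22 = 78.92 mm; Ȳ = 159642.35/7095.22 = 22.50 mm.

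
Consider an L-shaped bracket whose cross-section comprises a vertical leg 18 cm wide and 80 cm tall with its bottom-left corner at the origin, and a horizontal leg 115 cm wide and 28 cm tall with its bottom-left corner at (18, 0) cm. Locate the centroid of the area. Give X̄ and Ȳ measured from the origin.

X̄ = 54.95 cm, Ȳ = 22.03 cm

vertical leg: A = 18 × 80 = 1440.00, centroid at (9.00, 40.00).
horizontal leg: A = 115 × 28 = 3220.00, centroid at (75.50, 14.00).
ΣA = 4660.00 cm², ΣAX̄ = 256070.00 cm³, ΣAȲ = 102680.00 cm³.
X̄ = 256070.00/4660.00 = 54.95 cm; Ȳ = 102680.00/4660.00 = 22.03 cm.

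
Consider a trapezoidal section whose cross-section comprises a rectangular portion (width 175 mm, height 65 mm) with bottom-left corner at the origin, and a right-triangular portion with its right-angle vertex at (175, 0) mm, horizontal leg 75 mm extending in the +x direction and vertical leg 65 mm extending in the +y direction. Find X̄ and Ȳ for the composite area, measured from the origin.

rectangular portion: A = 175 × 65 = 11375.00, centroid at (87.50, 32.50).
triangular portion: A = ½·75·65 = 2437.50, centroid at (200.00, 21.67).
ΣA = 13812.50 mm²
ΣAX̄ = (11375.00)(87.50) + (2437.50)(200.00) = 1482812.50 mm³
ΣAȲ = (11375.00)(32.50) + (2437.50)(21.67) = 422500.00 mm³
X̄ = 1482812.50 / 13812.50 = 107.35 mm
Ȳ = 422500.00 / 13812.50 = 30.59 mm

X̄ = 107.35 mm, Ȳ = 30.59 mm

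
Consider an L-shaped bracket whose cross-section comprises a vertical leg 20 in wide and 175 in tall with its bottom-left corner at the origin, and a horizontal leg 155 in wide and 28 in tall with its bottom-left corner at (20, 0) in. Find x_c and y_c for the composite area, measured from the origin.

x_c = 58.44 in, y_c = 46.81 in

vertical leg: A = 20 × 175 = 3500.00, centroid at (10.00, 87.50).
horizontal leg: A = 155 × 28 = 4340.00, centroid at (97.50, 14.00).
ΣA = 7840.00 in², ΣAx_c = 458150.00 in³, ΣAy_c = 367010.00 in³.
x_c = 458150.00/7840.00 = 58.44 in; y_c = 367010.00/7840.00 = 46.81 in.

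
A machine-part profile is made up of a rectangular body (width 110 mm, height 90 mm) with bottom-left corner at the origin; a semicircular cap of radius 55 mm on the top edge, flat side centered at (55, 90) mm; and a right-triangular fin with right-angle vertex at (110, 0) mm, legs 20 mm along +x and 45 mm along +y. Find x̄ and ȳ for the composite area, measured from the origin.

x̄ = 56.84 mm, ȳ = 65.61 mm

Part | A | x̄ᵢ | ȳᵢ | A·x̄ᵢ | A·ȳᵢ
rectangular body | 9900.00 | 55.00 | 45.00 | 544500.00 | 445500.00
semicircular top | 4751.66 | 55.00 | 113.34 | 261341.24 | 538565.97
triangular fin | 450.00 | 116.67 | 15.00 | 52500.00 | 6750.00
Σ | 15101.66 |  |  | 858341.24 | 990815.97
x̄ = 858341.24 / 15101.66 = 56.84 mm
ȳ = 990815.97 / 15101.66 = 65.61 mm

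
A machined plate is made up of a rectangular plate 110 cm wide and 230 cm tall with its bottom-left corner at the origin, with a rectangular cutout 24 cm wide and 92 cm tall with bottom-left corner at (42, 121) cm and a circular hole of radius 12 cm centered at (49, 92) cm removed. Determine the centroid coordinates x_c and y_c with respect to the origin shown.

Part | A | x̄ᵢ | ȳᵢ | A·x̄ᵢ | A·ȳᵢ
plate | 25300.00 | 55.00 | 115.00 | 1391500.00 | 2909500.00
hole 1 | -2208.00 | 54.00 | 167.00 | -119232.00 | -368736.00
hole 2 | -452.39 | 49.00 | 92.00 | -22167.08 | -41619.82
Σ | 22639.61 |  |  | 1250100.92 | 2499144.18
x_c = 1250100.92 / 22639.61 = 55.22 cm
y_c = 2499144.18 / 22639.61 = 110.39 cm

x_c = 55.22 cm, y_c = 110.39 cm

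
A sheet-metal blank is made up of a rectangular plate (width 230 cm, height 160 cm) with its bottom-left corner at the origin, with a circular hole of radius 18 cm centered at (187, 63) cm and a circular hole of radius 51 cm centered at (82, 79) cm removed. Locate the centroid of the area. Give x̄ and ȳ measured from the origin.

x̄ = 122.11 cm, ȳ = 80.92 cm

plate: A = 230 × 160 = 36800.00, centroid at (115.00, 80.00).
hole 1: A = −π·18² = -1017.88, centroid at (187.00, 63.00).
hole 2: A = −π·51² = -8171.28, centroid at (82.00, 79.00).
ΣA = 27610.84 cm²
ΣAx̄ = (36800.00)(115.00) + (-1017.88)(187.00) + (-8171.28)(82.00) = 3371612.02 cm³
ΣAȳ = (36800.00)(80.00) + (-1017.88)(63.00) + (-8171.28)(79.00) = 2234342.49 cm³
x̄ = 3371612.02 / 27610.84 = 122.11 cm
ȳ = 2234342.49 / 27610.84 = 80.92 cm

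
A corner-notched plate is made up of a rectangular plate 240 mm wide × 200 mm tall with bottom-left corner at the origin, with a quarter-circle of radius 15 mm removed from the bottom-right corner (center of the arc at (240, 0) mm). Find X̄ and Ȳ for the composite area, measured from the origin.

Part | A | x̄ᵢ | ȳᵢ | A·x̄ᵢ | A·ȳᵢ
plate | 48000.00 | 120.00 | 100.00 | 5760000.00 | 4800000.00
removed quarter-circle | -176.71 | 233.63 | 6.37 | -41286.50 | -1125.00
Σ | 47823.29 |  |  | 5718713.50 | 4798875.00
X̄ = 5718713.50 / 47823.29 = 119.58 mm
Ȳ = 4798875.00 / 47823.29 = 100.35 mm

X̄ = 119.58 mm, Ȳ = 100.35 mm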